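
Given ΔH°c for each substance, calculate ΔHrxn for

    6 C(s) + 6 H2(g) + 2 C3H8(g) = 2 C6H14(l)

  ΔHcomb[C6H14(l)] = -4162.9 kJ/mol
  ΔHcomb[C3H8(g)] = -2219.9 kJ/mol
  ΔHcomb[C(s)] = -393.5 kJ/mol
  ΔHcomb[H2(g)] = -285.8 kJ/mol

ΔHrxn = -189.8 kJ/mol

Using ΔH = Σ nΔHc°(reactants) − Σ nΔHc°(products):
= [6·(-393.5) + 6·(-285.8) + 2·(-2219.9)] − [2·(-4162.9)]
= -189.8 kJ/mol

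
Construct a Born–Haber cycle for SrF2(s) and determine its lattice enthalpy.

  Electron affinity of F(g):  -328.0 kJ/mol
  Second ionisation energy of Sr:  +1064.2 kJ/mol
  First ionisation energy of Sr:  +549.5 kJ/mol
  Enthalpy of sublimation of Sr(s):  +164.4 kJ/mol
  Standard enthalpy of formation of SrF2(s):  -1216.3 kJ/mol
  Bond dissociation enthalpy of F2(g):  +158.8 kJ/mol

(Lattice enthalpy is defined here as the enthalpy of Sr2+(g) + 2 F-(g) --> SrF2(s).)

ΔHf° = 1·ΔHsub + 1·(ΣIE) + 1·D(F2) + 2·EA + U
-1216.3 = 1·(+164.4) + 1·(+1613.7) + 1·(+158.8) + 2·(-328.0) + U
U = -1216.3 − (+1280.9) = -2497.2 kJ/mol

U = -2497.2 kJ/mol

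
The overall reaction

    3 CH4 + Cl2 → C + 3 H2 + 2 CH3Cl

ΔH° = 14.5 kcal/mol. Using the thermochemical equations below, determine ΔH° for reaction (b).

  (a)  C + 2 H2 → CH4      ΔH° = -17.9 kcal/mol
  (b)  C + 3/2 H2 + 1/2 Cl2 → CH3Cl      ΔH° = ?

(a) reversed and × 3: (-3)·(-17.9) = +53.7 kcal/mol
(b) × 2: contributes 2·x
+14.5 = (+53.7) + 2·x
x = (+14.5 − (+53.7)) / (2) = -19.6 kcal/mol

ΔH° = -19.6 kcal/mol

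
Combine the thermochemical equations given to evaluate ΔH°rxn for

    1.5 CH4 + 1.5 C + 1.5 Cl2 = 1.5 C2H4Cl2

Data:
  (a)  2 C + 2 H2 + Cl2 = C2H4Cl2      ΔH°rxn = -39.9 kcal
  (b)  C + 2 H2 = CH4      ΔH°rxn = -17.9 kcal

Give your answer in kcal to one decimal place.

ΔH°rxn = -33.0 kcal

(a) × 3/2: (3/2)·(-39.9) = -59.85 kcal
(b) reversed and × 3/2: (-3/2)·(-17.9) = +26.85 kcal
Combining the equations, ΔH°rxn = (3/2)·(-39.9) + (-3/2)·(-17.9) = -33.0 kcal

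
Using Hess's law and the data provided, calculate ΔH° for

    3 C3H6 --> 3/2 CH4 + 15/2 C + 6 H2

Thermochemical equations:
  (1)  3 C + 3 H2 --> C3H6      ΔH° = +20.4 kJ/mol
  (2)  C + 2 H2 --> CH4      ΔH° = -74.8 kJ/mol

(1) reversed and × 3 (C3H6 must end up as a reactant; scale by 3 for the 3 C3H6): (-3)·(+20.4) = -61.2 kJ/mol
(2) × 3/2 (scale by 3/2 for the 3/2 CH4): (3/2)·(-74.8) = -112.2 kJ/mol
ΔH° = (-61.2) + (-112.2) = -173.4 kJ/mol

ΔH° = -173.4 kJ/mol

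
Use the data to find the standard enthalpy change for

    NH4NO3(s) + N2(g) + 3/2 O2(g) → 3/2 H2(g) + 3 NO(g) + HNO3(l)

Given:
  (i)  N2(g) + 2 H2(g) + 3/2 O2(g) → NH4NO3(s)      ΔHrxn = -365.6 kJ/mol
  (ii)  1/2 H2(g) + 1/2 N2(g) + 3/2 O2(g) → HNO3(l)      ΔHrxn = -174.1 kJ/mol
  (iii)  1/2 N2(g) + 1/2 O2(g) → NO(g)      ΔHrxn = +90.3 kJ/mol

(i) reversed: +365.6 kJ/mol
(ii) as written: -174.1 kJ/mol
(iii) × 3: (3)·(+90.3) = +270.9 kJ/mol
Since enthalpy is a state function, ΔHrxn = (+365.6) + (-174.1) + (+270.9) = 462.4 kJ/mol

ΔHrxn = 462.4 kJ/mol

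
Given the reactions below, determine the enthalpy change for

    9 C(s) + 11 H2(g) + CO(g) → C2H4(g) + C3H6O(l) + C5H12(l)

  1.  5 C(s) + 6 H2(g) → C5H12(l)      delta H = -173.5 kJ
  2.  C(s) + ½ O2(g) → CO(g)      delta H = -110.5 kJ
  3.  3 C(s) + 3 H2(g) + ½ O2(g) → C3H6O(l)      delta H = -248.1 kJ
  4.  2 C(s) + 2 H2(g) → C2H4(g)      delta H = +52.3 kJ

delta H = -258.8 kJ

eq. 1 as written (C5H12(l) already on the product side): -173.5 kJ
eq. 2 reversed (reverse to put CO(g) on the reactant side): +110.5 kJ
eq. 3 as written (C3H6O(l) already on the product side): -248.1 kJ
eq. 4 as written (C2H4(g) already on the product side): +52.3 kJ
delta H = (1)·(-173.5) + (-1)·(-110.5) + (1)·(-248.1) + (1)·(+52.3) = -258.8 kJ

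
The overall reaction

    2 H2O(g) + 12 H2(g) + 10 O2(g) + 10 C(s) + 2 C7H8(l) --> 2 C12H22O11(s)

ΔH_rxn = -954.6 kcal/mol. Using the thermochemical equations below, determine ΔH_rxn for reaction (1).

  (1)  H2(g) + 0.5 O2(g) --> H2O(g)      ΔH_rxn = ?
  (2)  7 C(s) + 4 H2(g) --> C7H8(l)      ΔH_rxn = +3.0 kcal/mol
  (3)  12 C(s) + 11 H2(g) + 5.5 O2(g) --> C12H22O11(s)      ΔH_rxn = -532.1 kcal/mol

(1) reversed and × 2 (H2O(g) must end up as a reactant; ×2 to match 2 H2O(g) in the target): contributes −2·x
(2) reversed and × 2 (C7H8(l) must end up as a reactant; scale by 2 for the 2 C7H8(l)): (-2)·(+3.0) = -6.0 kcal/mol
(3) × 2 (scale by 2 for the 2 C12H22O11(s)): (2)·(-532.1) = -1064.2 kcal/mol
-954.6 = (-6.0) + (-1064.2) − 2·x
x = (-954.6 − (-1070.2)) / (-2) = -57.8 kcal/mol

ΔH_rxn = -57.8 kcal/mol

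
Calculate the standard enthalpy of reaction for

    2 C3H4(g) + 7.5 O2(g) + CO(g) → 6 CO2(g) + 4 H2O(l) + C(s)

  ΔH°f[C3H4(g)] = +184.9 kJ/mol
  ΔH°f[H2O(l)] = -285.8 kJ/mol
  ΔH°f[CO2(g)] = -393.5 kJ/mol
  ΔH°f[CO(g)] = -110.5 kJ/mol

ΔHrxn = -3763.5 kJ/mol

Products: 6·(-393.5) + 4·(-285.8) + 1·(+0.0) = -3504.2
Reactants: 2·(+184.9) + 15/2·(+0.0) + 1·(-110.5) = +259.3
ΔHrxn = (-3504.2) − (+259.3) = -3763.5 kJ/mol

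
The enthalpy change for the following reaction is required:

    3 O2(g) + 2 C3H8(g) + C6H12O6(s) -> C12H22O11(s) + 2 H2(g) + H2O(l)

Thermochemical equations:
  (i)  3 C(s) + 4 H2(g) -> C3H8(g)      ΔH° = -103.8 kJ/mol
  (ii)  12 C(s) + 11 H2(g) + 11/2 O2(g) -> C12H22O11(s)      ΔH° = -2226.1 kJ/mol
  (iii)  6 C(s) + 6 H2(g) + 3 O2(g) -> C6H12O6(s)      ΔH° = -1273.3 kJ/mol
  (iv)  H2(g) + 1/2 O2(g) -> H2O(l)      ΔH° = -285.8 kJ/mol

(i) reversed and × 2 (reverse to put C3H8(g) on the reactant side; scale by 2 for the 2 C3H8(g)): (-2)·(-103.8) = +207.6 kJ/mol
(ii) as written (C12H22O11(s) already on the product side): -2226.1 kJ/mol
(iii) reversed (C6H12O6(s) must end up as a reactant): +1273.3 kJ/mol
(iv) as written (H2O(l) already on the product side): -285.8 kJ/mol
Combining the equations, ΔH° = (-2)·(-103.8) + (1)·(-2226.1) + (-1)·(-1273.3) + (1)·(-285.8) = -1031.0 kJ/mol

ΔH° = -1031.0 kJ/mol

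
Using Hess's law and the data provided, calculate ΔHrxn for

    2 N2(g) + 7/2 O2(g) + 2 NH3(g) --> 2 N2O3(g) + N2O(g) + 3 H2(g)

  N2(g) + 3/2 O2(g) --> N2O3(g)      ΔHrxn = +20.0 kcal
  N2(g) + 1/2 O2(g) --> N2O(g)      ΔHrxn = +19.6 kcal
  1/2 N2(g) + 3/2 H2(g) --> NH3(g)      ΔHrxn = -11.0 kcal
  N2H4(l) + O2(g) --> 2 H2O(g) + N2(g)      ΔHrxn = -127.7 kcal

ΔHrxn = 81.6 kcal

equation 1 × 2 (scale by 2 for the 2 N2O3(g)): (2)·(+20.0) = +40.0 kcal
equation 2 as written (N2O(g) already on the product side): +19.6 kcal
equation 3 reversed and × 2 (reverse to put NH3(g) on the reactant side; ×2 to match 2 NH3(g) in the target): (-2)·(-11.0) = +22.0 kcal
equation 4: not needed (H2O(g) appears nowhere else).
ΔHrxn = (2)·(+20.0) + (1)·(+19.6) + (-2)·(-11.0) = 81.6 kcal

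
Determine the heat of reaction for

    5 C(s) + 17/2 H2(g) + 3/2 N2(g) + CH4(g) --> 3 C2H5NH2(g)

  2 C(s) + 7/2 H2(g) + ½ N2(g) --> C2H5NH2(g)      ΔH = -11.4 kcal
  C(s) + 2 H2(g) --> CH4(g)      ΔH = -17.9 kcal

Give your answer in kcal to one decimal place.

equation 1 × 3: (3)·(-11.4) = -34.2 kcal
equation 2 reversed: +17.9 kcal
Summing the manipulated equations, ΔH = (-34.2) + (+17.9) = -16.3 kcal

ΔH = -16.3 kcal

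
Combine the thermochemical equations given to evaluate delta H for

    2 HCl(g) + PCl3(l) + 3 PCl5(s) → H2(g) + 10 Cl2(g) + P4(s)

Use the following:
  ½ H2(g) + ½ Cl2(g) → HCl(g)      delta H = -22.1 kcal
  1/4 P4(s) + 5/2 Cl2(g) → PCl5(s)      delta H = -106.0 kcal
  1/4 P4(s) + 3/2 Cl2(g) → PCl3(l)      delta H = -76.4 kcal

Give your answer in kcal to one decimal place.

delta H = 438.6 kcal

equation 1 reversed and × 2 (reverse to put HCl(g) on the reactant side; ×2 to match 2 HCl(g) in the target): (-2)·(-22.1) = +44.2 kcal
equation 2 reversed and × 3 (reverse to put PCl5(s) on the reactant side; scale by 3 for the 3 PCl5(s)): (-3)·(-106.0) = +318.0 kcal
equation 3 reversed (reverse to put PCl3(l) on the reactant side): +76.4 kcal
delta H = (+44.2) + (+318.0) + (+76.4) = 438.6 kcal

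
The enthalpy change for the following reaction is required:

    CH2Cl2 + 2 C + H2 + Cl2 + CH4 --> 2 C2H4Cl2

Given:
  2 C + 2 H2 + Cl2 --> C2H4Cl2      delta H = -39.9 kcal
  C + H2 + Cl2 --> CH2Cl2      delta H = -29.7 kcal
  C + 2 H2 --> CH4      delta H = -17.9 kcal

delta H = -32.2 kcal

equation 1 × 2 (scale by 2 for the 2 C2H4Cl2): (2)·(-39.9) = -79.8 kcal
equation 2 reversed (reverse to put CH2Cl2 on the reactant side): +29.7 kcal
equation 3 reversed (CH4 must end up as a reactant): +17.9 kcal
Combining the equations, delta H = (-79.8) + (+29.7) + (+17.9) = -32.2 kcal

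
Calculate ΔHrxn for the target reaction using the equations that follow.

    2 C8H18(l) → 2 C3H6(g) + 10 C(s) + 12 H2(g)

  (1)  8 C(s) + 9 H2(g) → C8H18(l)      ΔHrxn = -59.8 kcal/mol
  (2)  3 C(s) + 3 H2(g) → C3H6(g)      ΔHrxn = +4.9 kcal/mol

ΔHrxn = 129.4 kcal/mol

(1) reversed and × 2: (-2)·(-59.8) = +119.6 kcal/mol
(2) × 2: (2)·(+4.9) = +9.8 kcal/mol
ΔHrxn = (-2)·(-59.8) + (2)·(+4.9) = 129.4 kcal/mol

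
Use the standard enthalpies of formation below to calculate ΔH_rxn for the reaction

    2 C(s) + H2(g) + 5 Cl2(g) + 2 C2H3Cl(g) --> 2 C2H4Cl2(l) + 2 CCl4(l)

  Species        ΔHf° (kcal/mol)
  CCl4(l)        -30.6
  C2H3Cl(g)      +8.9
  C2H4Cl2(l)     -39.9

ΔH_rxn = -158.8 kcal/mol

Products: 2·(-39.9) + 2·(-30.6) = -141.0
Reactants: 2·(+0.0) + 1·(+0.0) + 5·(+0.0) + 2·(+8.9) = +17.8
ΔH_rxn = (-141.0) − (+17.8) = -158.8 kcal/mol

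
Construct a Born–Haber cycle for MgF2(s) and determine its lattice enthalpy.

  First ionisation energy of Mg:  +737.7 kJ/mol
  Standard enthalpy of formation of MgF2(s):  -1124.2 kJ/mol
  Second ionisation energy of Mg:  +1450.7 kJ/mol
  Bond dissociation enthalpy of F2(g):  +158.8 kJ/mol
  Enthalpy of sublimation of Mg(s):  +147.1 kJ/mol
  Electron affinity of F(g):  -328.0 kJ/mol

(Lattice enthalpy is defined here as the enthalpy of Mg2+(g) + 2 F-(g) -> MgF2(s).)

ΔHf° = 1·ΔHsub + 1·(ΣIE) + 1·D(F2) + 2·EA + U
-1124.2 = 1·(+147.1) + 1·(+2188.4) + 1·(+158.8) + 2·(-328.0) + U
U = -1124.2 − (+1838.3) = -2962.5 kJ/mol

U = -2962.5 kJ/mol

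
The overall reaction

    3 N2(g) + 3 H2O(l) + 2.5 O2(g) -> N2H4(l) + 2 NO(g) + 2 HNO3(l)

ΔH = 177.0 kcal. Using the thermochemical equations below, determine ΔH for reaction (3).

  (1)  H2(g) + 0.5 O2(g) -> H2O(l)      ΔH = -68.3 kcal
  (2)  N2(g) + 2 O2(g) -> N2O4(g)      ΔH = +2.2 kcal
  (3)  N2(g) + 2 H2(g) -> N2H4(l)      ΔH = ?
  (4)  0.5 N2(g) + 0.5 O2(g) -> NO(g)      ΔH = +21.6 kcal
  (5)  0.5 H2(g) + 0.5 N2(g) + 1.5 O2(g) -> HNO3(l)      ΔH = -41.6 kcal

(1) reversed and × 3: (-3)·(-68.3) = +204.9 kcal
(2): not needed.
(3) as written: contributes x
(4) × 2: (2)·(+21.6) = +43.2 kcal
(5) × 2: (2)·(-41.6) = -83.2 kcal
+177.0 = (+204.9) + (+43.2) + (-83.2) + x
x = (+177.0 − (+164.9)) / (1) = 12.1 kcal

ΔH = 12.1 kcal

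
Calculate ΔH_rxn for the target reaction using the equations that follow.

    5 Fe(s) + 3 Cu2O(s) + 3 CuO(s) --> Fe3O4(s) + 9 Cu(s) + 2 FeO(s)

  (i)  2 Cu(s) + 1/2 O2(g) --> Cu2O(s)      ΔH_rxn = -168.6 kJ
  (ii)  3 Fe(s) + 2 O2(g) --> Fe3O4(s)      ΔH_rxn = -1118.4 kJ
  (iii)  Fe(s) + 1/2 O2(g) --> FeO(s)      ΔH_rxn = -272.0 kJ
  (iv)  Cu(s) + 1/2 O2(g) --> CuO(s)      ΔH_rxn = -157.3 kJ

ΔH_rxn = -684.7 kJ

(i) reversed and × 3: (-3)·(-168.6) = +505.8 kJ
(ii) as written: -1118.4 kJ
(iii) × 2: (2)·(-272.0) = -544.0 kJ
(iv) reversed and × 3: (-3)·(-157.3) = +471.9 kJ
ΔH_rxn = (-3)·(-168.6) + (1)·(-1118.4) + (2)·(-272.0) + (-3)·(-157.3) = -684.7 kJ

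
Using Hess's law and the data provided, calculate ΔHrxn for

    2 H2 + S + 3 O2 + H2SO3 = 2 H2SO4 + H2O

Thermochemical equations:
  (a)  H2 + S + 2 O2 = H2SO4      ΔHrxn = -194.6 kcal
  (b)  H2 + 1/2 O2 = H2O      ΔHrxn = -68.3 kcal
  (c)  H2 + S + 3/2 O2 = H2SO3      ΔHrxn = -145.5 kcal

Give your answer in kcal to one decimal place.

ΔHrxn = -312.0 kcal

(a) × 2 (×2 to match 2 H2SO4 in the target): (2)·(-194.6) = -389.2 kcal
(b) as written (H2O already on the product side): -68.3 kcal
(c) reversed (reverse to put H2SO3 on the reactant side): +145.5 kcal
Summing the manipulated equations, ΔHrxn = (2)·(-194.6) + (1)·(-68.3) + (-1)·(-145.5) = -312.0 kcal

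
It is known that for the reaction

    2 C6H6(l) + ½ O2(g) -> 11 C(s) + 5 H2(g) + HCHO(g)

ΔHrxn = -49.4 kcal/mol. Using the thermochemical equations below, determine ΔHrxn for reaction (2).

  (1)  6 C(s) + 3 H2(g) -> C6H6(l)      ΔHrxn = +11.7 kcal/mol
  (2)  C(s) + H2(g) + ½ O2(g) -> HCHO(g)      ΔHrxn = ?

ΔHrxn = -26.0 kcal/mol

(1) reversed and × 2 (C6H6(l) must end up as a reactant; scale by 2 for the 2 C6H6(l)): (-2)·(+11.7) = -23.4 kcal/mol
(2) as written (HCHO(g) already on the product side): contributes x
-49.4 = (-23.4) + x
x = (-49.4 − (-23.4)) / (1) = -26.0 kcal/mol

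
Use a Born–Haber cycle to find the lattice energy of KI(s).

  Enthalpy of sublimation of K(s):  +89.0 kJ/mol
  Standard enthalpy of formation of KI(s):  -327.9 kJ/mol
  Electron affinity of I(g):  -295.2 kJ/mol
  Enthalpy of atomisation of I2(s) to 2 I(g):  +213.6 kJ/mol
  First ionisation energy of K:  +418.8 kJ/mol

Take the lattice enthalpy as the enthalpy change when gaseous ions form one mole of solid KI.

ΔHf° = 1·ΔHsub + 1·(ΣIE) + 1/2·D(I2) + 1·EA + U
-327.9 = 1·(+89.0) + 1·(+418.8) + 1/2·(+213.6) + 1·(-295.2) + U
U = -327.9 − (+319.4) = -647.3 kJ/mol

U = -647.3 kJ/mol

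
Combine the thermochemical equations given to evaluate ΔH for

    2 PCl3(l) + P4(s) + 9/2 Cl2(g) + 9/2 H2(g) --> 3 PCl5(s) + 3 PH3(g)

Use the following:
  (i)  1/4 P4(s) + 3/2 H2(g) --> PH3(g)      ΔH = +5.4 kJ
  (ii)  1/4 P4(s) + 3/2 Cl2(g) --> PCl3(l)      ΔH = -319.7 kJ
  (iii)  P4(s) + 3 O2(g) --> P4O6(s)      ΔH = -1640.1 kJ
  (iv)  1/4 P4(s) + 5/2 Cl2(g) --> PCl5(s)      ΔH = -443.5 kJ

ΔH = -674.9 kJ

(i) × 3 (×3 to match 3 PH3(g) in the target): (3)·(+5.4) = +16.2 kJ
(ii) reversed and × 2 (PCl3(l) must end up as a reactant; scale by 2 for the 2 PCl3(l)): (-2)·(-319.7) = +639.4 kJ
(iii): not needed (O2(g) appears nowhere else).
(iv) × 3 (×3 to match 3 PCl5(s) in the target): (3)·(-443.5) = -1330.5 kJ
Since enthalpy is a state function, ΔH = (+16.2) + (+639.4) + (-1330.5) = -674.9 kJ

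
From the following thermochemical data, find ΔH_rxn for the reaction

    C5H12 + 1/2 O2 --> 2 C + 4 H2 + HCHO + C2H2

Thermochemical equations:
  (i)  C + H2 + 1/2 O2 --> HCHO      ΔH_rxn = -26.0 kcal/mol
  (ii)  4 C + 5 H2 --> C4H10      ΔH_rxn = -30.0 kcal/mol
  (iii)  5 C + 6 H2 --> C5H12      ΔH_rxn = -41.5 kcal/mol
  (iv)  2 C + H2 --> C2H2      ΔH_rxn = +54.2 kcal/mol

ΔH_rxn = 69.7 kcal/mol

(i) as written: -26.0 kcal/mol
(ii): not needed.
(iii) reversed: +41.5 kcal/mol
(iv) as written: +54.2 kcal/mol
ΔH_rxn = (1)·(-26.0) + (-1)·(-41.5) + (1)·(+54.2) = 69.7 kcal/mol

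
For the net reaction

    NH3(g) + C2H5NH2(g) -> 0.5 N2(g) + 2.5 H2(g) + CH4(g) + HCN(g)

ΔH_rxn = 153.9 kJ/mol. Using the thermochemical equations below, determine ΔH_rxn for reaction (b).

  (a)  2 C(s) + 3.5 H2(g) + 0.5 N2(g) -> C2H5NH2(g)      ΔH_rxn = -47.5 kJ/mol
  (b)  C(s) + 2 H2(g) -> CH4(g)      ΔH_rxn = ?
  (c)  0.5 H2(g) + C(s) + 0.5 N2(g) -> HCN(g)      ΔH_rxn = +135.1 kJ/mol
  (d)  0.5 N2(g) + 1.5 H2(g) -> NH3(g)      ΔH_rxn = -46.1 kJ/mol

(a) reversed (C2H5NH2(g) must end up as a reactant): +47.5 kJ/mol
(b) as written (CH4(g) already on the product side): contributes x
(c) as written (HCN(g) already on the product side): +135.1 kJ/mol
(d) reversed (reverse to put NH3(g) on the reactant side): +46.1 kJ/mol
+153.9 = (+47.5) + (+135.1) + (+46.1) + x
x = (+153.9 − (+228.7)) / (1) = -74.8 kJ/mol

ΔH_rxn = -74.8 kJ/mol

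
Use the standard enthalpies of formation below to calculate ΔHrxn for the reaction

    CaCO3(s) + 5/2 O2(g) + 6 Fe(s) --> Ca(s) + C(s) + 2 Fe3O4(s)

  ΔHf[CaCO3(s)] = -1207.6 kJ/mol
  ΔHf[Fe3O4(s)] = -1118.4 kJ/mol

Products: 1·(+0.0) + 1·(+0.0) + 2·(-1118.4) = -2236.8
Reactants: 1·(-1207.6) + 5/2·(+0.0) + 6·(+0.0) = -1207.6
ΔHrxn = (-2236.8) − (-1207.6) = -1029.2 kJ/mol

ΔHrxn = -1029.2 kJ/mol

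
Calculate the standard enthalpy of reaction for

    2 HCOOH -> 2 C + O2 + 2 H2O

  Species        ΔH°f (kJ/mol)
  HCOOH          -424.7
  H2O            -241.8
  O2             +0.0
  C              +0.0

ΔH_rxn = 365.8 kJ/mol

Products: 2·(+0.0) + 1·(+0.0) + 2·(-241.8) = -483.6
Reactants: 2·(-424.7) = -849.4
ΔH_rxn = (-483.6) − (-849.4) = 365.8 kJ/mol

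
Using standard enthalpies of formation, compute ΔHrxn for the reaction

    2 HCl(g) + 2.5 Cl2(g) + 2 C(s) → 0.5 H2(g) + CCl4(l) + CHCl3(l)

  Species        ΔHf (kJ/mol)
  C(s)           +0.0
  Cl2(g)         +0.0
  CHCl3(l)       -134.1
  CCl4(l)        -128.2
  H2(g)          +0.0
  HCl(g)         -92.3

Products: 1/2·(+0.0) + 1·(-128.2) + 1·(-134.1) = -262.3
Reactants: 2·(-92.3) + 5/2·(+0.0) + 2·(+0.0) = -184.6
ΔHrxn = (-262.3) − (-184.6) = -77.7 kJ/mol

ΔHrxn = -77.7 kJ/mol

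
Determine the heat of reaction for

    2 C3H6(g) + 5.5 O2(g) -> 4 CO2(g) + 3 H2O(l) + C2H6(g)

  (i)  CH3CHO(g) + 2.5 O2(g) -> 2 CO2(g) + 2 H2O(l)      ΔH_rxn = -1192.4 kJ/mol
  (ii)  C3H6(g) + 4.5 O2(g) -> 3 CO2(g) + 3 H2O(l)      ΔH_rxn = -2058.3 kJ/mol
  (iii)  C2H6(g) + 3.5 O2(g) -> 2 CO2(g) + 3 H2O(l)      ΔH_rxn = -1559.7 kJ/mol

(i): not needed (CH3CHO(g) appears nowhere else).
(ii) × 2 (scale by 2 for the 2 C3H6(g)): (2)·(-2058.3) = -4116.6 kJ/mol
(iii) reversed (reverse to put C2H6(g) on the product side): +1559.7 kJ/mol
Since enthalpy is a state function, ΔH_rxn = (2)·(-2058.3) + (-1)·(-1559.7) = -2556.9 kJ/mol

ΔH_rxn = -2556.9 kJ/mol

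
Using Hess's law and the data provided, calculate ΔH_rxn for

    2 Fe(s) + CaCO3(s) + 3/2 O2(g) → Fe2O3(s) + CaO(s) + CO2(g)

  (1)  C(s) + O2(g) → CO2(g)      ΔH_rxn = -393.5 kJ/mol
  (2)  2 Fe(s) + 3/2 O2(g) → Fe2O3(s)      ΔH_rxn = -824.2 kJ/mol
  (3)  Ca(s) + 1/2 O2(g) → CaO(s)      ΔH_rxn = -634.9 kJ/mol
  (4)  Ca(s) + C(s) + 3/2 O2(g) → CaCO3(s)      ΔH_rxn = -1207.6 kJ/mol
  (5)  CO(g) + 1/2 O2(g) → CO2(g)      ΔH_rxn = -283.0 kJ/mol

ΔH_rxn = -645.0 kJ/mol

(1) as written: -393.5 kJ/mol
(2) as written (Fe2O3(s) already on the product side): -824.2 kJ/mol
(3) as written (CaO(s) already on the product side): -634.9 kJ/mol
(4) reversed (CaCO3(s) must end up as a reactant): +1207.6 kJ/mol
(5): not needed (CO(g) appears nowhere else).
By Hess's law, ΔH_rxn = (-393.5) + (-824.2) + (-634.9) + (+1207.6) = -645.0 kJ/mol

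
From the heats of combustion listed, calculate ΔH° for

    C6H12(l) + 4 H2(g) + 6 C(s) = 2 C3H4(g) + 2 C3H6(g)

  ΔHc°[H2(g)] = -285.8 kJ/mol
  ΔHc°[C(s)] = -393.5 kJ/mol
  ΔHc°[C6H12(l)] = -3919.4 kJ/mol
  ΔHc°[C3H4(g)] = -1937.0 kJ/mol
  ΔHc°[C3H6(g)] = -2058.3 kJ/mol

With combustion enthalpies, reactants minus products:
= [1·(-3919.4) + 4·(-285.8) + 6·(-393.5)] − [2·(-1937.0) + 2·(-2058.3)]
= 567.0 kJ/mol

ΔH° = 567.0 kJ/mol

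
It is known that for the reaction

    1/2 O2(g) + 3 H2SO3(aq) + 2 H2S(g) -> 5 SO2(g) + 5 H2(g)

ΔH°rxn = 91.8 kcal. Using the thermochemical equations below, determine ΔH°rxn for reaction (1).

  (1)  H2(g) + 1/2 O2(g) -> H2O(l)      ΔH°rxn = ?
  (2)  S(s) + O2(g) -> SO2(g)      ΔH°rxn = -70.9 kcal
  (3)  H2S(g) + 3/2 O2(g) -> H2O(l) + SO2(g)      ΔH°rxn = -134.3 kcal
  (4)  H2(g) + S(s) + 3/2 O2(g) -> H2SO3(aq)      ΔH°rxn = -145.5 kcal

ΔH°rxn = -68.3 kcal

(1) reversed and × 2: contributes −2·x
(2) × 3: (3)·(-70.9) = -212.7 kcal
(3) × 2 (scale by 2 for the 2 H2S(g)): (2)·(-134.3) = -268.6 kcal
(4) reversed and × 3 (reverse to put H2SO3(aq) on the reactant side; scale by 3 for the 3 H2SO3(aq)): (-3)·(-145.5) = +436.5 kcal
+91.8 = (-212.7) + (-268.6) + (+436.5) − 2·x
x = (+91.8 − (-44.8)) / (-2) = -68.3 kcal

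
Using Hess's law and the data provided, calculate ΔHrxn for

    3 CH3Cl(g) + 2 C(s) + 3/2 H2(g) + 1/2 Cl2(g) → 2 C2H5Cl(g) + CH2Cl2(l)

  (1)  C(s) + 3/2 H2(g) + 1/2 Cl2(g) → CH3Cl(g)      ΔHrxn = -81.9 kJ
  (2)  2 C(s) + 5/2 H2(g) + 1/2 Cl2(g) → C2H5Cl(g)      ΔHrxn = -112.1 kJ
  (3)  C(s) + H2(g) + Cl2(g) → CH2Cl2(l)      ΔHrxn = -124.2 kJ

(1) reversed and × 3: (-3)·(-81.9) = +245.7 kJ
(2) × 2: (2)·(-112.1) = -224.2 kJ
(3) as written: -124.2 kJ
Since enthalpy is a state function, ΔHrxn = (-3)·(-81.9) + (2)·(-112.1) + (1)·(-124.2) = -102.7 kJ

ΔHrxn = -102.7 kJ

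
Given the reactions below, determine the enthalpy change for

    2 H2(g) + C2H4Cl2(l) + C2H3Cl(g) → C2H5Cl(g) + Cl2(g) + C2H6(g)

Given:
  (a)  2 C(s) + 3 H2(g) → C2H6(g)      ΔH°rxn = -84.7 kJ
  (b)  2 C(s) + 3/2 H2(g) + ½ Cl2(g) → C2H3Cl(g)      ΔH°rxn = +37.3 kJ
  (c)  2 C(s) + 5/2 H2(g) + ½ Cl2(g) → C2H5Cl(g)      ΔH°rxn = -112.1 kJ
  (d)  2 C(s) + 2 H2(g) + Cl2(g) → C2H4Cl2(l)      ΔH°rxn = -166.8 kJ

(a) as written: -84.7 kJ
(b) reversed: -37.3 kJ
(c) as written: -112.1 kJ
(d) reversed: +166.8 kJ
Combining the equations, ΔH°rxn = (-84.7) + (-37.3) + (-112.1) + (+166.8) = -67.3 kJ

ΔH°rxn = -67.3 kJ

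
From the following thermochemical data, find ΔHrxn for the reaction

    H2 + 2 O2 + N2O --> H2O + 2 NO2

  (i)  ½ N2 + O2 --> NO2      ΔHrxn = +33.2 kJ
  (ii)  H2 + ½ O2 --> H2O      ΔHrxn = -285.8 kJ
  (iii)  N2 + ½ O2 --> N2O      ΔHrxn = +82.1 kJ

(i) × 2: (2)·(+33.2) = +66.4 kJ
(ii) as written: -285.8 kJ
(iii) reversed: -82.1 kJ
ΔHrxn = (+66.4) + (-285.8) + (-82.1) = -301.5 kJ

ΔHrxn = -301.5 kJ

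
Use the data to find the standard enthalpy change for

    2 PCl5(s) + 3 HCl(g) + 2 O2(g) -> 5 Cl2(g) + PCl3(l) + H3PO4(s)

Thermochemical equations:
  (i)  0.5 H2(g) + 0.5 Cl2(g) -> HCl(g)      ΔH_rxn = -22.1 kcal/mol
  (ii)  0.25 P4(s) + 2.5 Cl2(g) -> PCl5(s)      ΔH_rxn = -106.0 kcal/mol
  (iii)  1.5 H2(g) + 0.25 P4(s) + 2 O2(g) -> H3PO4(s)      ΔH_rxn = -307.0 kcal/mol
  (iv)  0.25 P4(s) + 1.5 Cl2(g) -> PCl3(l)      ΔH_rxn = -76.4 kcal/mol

(i) reversed and × 3: (-3)·(-22.1) = +66.3 kcal/mol
(ii) reversed and × 2: (-2)·(-106.0) = +212.0 kcal/mol
(iii) as written: -307.0 kcal/mol
(iv) as written: -76.4 kcal/mol
Summing the manipulated equations, ΔH_rxn = (+66.3) + (+212.0) + (-307.0) + (-76.4) = -105.1 kcal/mol

ΔH_rxn = -105.1 kcal/mol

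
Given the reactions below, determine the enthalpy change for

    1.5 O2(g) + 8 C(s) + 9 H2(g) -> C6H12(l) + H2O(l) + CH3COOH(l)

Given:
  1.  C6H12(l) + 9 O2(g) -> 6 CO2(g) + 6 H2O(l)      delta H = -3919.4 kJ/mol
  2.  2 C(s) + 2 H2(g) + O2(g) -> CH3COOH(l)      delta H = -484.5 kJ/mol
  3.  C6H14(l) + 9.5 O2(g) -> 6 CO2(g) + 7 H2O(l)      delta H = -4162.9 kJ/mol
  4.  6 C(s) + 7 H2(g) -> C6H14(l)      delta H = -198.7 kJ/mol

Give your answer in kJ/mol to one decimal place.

eq. 1 reversed (C6H12(l) must end up as a product): +3919.4 kJ/mol
eq. 2 as written (CH3COOH(l) already on the product side): -484.5 kJ/mol
eq. 3 as written: -4162.9 kJ/mol
eq. 4 as written: -198.7 kJ/mol
Summing the manipulated equations, delta H = (+3919.4) + (-484.5) + (-4162.9) + (-198.7) = -926.7 kJ/mol

delta H = -926.7 kJ/mol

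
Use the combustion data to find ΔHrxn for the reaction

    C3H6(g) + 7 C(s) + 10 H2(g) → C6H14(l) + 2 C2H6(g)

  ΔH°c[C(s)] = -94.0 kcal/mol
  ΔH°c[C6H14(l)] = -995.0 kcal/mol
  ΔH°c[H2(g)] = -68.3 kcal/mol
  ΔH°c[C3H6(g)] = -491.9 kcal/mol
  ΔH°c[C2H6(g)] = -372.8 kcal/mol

With combustion enthalpies, reactants minus products:
= [1·(-491.9) + 7·(-94.0) + 10·(-68.3)] − [1·(-995.0) + 2·(-372.8)]
= -92.3 kcal/mol

ΔHrxn = -92.3 kcal/mol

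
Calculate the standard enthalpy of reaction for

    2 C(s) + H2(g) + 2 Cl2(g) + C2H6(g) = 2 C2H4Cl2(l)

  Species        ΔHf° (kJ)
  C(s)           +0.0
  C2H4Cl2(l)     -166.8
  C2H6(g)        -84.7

Products: 2·(-166.8) = -333.6
Reactants: 2·(+0.0) + 1·(+0.0) + 2·(+0.0) + 1·(-84.7) = -84.7
ΔH_rxn = (-333.6) − (-84.7) = -248.9 kJ

ΔH_rxn = -248.9 kJ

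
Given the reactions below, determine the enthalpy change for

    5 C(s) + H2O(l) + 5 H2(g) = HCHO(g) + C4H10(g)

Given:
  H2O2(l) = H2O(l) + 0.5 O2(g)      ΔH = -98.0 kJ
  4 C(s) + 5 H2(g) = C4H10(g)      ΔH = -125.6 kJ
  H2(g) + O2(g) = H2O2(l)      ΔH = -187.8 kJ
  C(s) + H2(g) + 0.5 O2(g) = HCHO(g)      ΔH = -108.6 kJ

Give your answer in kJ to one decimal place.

ΔH = 51.6 kJ

equation 1 reversed (reverse to put H2O(l) on the reactant side): +98.0 kJ
equation 2 as written (C4H10(g) already on the product side): -125.6 kJ
equation 3 reversed: +187.8 kJ
equation 4 as written (HCHO(g) already on the product side): -108.6 kJ
ΔH = (-1)·(-98.0) + (1)·(-125.6) + (-1)·(-187.8) + (1)·(-108.6) = 51.6 kJ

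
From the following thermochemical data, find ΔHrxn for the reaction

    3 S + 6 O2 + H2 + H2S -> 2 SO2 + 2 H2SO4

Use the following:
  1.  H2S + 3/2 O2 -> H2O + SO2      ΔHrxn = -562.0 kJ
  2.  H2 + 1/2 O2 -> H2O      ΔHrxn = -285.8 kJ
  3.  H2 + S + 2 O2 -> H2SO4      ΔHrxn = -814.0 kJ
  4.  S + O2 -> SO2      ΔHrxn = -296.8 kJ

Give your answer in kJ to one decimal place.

eq. 1 as written: -562.0 kJ
eq. 2 reversed: +285.8 kJ
eq. 3 × 2: (2)·(-814.0) = -1628.0 kJ
eq. 4 as written: -296.8 kJ
By Hess's law, ΔHrxn = (1)·(-562.0) + (-1)·(-285.8) + (2)·(-814.0) + (1)·(-296.8) = -2201.0 kJ

ΔHrxn = -2201.0 kJ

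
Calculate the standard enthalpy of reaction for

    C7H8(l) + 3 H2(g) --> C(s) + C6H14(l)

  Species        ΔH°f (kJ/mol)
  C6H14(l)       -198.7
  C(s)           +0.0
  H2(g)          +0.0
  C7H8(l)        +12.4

ΔH_rxn = -211.1 kJ/mol

Products: 1·(+0.0) + 1·(-198.7) = -198.7
Reactants: 1·(+12.4) + 3·(+0.0) = +12.4
ΔH_rxn = (-198.7) − (+12.4) = -211.1 kJ/mol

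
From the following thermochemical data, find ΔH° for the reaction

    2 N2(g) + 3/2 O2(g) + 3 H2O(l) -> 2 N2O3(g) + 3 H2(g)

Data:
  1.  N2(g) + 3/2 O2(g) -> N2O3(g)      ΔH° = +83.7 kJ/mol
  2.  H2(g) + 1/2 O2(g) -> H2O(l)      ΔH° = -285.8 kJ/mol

eq. 1 × 2 (×2 to match 2 N2O3(g) in the target): (2)·(+83.7) = +167.4 kJ/mol
eq. 2 reversed and × 3 (H2O(l) must end up as a reactant; scale by 3 for the 3 H2O(l)): (-3)·(-285.8) = +857.4 kJ/mol
Since enthalpy is a state function, ΔH° = (+167.4) + (+857.4) = 1024.8 kJ/mol

ΔH° = 1024.8 kJ/mol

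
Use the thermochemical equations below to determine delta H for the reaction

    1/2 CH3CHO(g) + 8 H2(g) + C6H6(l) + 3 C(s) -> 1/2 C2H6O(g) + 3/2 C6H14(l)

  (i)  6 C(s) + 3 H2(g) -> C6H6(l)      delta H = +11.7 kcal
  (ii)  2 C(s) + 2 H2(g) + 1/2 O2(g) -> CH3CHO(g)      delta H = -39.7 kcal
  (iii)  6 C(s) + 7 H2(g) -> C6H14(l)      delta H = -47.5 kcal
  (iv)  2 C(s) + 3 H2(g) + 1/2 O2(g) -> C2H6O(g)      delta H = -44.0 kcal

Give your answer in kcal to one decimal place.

(i) reversed (C6H6(l) must end up as a reactant): -11.7 kcal
(ii) reversed and × 1/2 (CH3CHO(g) must end up as a reactant; scale by 1/2 for the 1/2 CH3CHO(g)): (-1/2)·(-39.7) = +19.85 kcal
(iii) × 3/2 (scale by 3/2 for the 3/2 C6H14(l)): (3/2)·(-47.5) = -71.25 kcal
(iv) × 1/2 (×1/2 to match 1/2 C2H6O(g) in the target): (1/2)·(-44.0) = -22.0 kcal
Combining the equations, delta H = (-11.7) + (+19.85) + (-71.25) + (-22.0) = -85.1 kcal

delta H = -85.1 kcal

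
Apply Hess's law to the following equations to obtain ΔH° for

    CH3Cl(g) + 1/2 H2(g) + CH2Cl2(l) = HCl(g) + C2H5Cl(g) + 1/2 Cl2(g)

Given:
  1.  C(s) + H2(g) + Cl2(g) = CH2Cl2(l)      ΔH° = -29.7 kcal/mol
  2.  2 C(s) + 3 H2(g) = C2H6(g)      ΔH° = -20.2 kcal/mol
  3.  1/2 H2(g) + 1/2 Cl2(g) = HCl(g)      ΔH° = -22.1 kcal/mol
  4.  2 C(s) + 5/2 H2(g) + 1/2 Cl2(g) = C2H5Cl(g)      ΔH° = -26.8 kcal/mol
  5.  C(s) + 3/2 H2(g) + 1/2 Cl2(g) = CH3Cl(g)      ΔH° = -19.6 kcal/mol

eq. 1 reversed (reverse to put CH2Cl2(l) on the reactant side): +29.7 kcal/mol
eq. 2: not needed (C2H6(g) appears nowhere else).
eq. 3 as written (HCl(g) already on the product side): -22.1 kcal/mol
eq. 4 as written (C2H5Cl(g) already on the product side): -26.8 kcal/mol
eq. 5 reversed (CH3Cl(g) must end up as a reactant): +19.6 kcal/mol
Since enthalpy is a state function, ΔH° = (-1)·(-29.7) + (1)·(-22.1) + (1)·(-26.8) + (-1)·(-19.6) = 0.4 kcal/mol

ΔH° = 0.4 kcal/mol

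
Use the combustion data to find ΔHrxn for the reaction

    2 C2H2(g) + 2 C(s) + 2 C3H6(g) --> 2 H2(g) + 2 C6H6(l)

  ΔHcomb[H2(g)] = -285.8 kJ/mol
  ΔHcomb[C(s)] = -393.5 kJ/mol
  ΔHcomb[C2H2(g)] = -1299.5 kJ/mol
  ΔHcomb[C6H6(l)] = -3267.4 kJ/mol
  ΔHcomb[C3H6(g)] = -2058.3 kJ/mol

Using ΔH = Σ nΔHc°(reactants) − Σ nΔHc°(products):
= [2·(-1299.5) + 2·(-393.5) + 2·(-2058.3)] − [2·(-285.8) + 2·(-3267.4)]
= -396.2 kJ/mol

ΔHrxn = -396.2 kJ/mol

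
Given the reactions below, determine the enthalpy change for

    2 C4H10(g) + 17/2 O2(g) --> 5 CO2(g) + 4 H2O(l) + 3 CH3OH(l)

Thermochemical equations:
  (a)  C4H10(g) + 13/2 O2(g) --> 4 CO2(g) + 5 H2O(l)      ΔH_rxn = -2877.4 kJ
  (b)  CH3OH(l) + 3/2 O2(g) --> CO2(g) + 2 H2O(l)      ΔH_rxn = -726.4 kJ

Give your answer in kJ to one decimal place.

ΔH_rxn = -3575.6 kJ

(a) × 2 (scale by 2 for the 2 C4H10(g)): (2)·(-2877.4) = -5754.8 kJ
(b) reversed and × 3 (reverse to put CH3OH(l) on the product side; scale by 3 for the 3 CH3OH(l)): (-3)·(-726.4) = +2179.2 kJ
Summing the manipulated equations, ΔH_rxn = (-5754.8) + (+2179.2) = -3575.6 kJ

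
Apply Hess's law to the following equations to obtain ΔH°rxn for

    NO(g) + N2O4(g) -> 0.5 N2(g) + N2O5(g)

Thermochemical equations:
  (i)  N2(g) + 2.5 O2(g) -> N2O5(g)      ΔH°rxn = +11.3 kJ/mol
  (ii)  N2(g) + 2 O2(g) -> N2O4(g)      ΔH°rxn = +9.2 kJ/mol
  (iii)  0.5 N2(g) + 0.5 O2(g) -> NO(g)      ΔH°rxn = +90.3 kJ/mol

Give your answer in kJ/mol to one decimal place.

(i) as written: +11.3 kJ/mol
(ii) reversed: -9.2 kJ/mol
(iii) reversed: -90.3 kJ/mol
Since enthalpy is a state function, ΔH°rxn = (1)·(+11.3) + (-1)·(+9.2) + (-1)·(+90.3) = -88.2 kJ/mol

ΔH°rxn = -88.2 kJ/mol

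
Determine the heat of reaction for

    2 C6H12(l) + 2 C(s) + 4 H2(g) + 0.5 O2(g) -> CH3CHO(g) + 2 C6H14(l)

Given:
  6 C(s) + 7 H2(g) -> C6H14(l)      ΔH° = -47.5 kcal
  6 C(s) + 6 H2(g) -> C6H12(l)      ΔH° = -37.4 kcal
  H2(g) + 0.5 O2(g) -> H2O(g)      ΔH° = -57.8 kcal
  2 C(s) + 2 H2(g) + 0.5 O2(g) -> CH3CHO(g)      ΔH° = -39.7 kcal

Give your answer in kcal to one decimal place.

ΔH° = -59.9 kcal

equation 1 × 2 (×2 to match 2 C6H14(l) in the target): (2)·(-47.5) = -95.0 kcal
equation 2 reversed and × 2 (C6H12(l) must end up as a reactant; ×2 to match 2 C6H12(l) in the target): (-2)·(-37.4) = +74.8 kcal
equation 3: not needed (H2O(g) appears nowhere else).
equation 4 as written (CH3CHO(g) already on the product side): -39.7 kcal
ΔH° = (2)·(-47.5) + (-2)·(-37.4) + (1)·(-39.7) = -59.9 kcal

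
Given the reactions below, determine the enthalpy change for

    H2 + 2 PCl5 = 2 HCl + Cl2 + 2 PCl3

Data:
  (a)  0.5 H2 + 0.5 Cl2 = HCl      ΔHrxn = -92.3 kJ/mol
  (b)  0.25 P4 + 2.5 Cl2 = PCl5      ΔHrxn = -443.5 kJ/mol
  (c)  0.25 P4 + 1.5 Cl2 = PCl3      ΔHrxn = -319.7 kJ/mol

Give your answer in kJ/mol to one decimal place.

(a) × 2: (2)·(-92.3) = -184.6 kJ/mol
(b) reversed and × 2: (-2)·(-443.5) = +887.0 kJ/mol
(c) × 2: (2)·(-319.7) = -639.4 kJ/mol
Summing the manipulated equations, ΔHrxn = (-184.6) + (+887.0) + (-639.4) = 63.0 kJ/mol

ΔHrxn = 63.0 kJ/mol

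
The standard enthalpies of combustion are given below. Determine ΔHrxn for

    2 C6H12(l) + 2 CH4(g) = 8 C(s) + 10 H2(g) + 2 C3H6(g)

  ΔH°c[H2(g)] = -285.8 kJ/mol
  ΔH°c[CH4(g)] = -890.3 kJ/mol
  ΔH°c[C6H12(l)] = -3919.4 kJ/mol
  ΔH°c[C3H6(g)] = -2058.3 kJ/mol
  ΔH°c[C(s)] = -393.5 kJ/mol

Using ΔH = Σ nΔHc°(reactants) − Σ nΔHc°(products):
= [2·(-3919.4) + 2·(-890.3)] − [8·(-393.5) + 10·(-285.8) + 2·(-2058.3)]
= 503.2 kJ/mol

ΔHrxn = 503.2 kJ/mol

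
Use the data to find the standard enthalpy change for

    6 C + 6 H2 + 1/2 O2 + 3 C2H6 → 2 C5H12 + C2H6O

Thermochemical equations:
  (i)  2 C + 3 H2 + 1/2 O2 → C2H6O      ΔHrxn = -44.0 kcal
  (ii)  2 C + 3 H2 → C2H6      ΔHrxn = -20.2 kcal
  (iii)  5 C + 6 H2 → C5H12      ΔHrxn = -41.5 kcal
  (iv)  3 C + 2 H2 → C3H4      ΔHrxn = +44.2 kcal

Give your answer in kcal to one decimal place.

(i) as written (C2H6O already on the product side): -44.0 kcal
(ii) reversed and × 3 (C2H6 must end up as a reactant; ×3 to match 3 C2H6 in the target): (-3)·(-20.2) = +60.6 kcal
(iii) × 2 (scale by 2 for the 2 C5H12): (2)·(-41.5) = -83.0 kcal
(iv): not needed (C3H4 appears nowhere else).
ΔHrxn = (-44.0) + (+60.6) + (-83.0) = -66.4 kcal

ΔHrxn = -66.4 kcal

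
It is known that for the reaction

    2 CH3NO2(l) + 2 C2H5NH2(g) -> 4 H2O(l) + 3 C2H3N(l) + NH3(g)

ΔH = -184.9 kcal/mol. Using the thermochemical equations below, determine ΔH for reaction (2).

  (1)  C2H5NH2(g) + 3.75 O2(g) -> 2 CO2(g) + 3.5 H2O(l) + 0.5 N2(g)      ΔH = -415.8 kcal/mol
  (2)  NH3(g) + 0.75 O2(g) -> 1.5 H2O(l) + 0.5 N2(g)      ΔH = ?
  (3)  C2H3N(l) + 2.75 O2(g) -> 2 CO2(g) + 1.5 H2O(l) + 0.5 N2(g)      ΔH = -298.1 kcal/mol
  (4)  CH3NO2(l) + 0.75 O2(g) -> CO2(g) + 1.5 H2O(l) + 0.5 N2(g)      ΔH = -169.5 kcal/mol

ΔH = -91.4 kcal/mol

(1) × 2 (×2 to match 2 C2H5NH2(g) in the target): (2)·(-415.8) = -831.6 kcal/mol
(2) reversed (NH3(g) must end up as a product): contributes −x
(3) reversed and × 3 (reverse to put C2H3N(l) on the product side; scale by 3 for the 3 C2H3N(l)): (-3)·(-298.1) = +894.3 kcal/mol
(4) × 2 (×2 to match 2 CH3NO2(l) in the target): (2)·(-169.5) = -339.0 kcal/mol
-184.9 = (-831.6) + (+894.3) + (-339.0) − x
x = (-184.9 − (-276.3)) / (-1) = -91.4 kcal/mol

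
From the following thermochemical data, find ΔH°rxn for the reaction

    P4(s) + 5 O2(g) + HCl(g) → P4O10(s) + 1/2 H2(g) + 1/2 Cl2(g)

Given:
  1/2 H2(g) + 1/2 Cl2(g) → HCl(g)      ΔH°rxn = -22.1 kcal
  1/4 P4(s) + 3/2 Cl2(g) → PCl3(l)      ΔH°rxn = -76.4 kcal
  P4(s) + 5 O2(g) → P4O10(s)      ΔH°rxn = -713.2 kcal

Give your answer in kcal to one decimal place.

equation 1 reversed: +22.1 kcal
equation 2: not needed.
equation 3 as written: -713.2 kcal
Summing the manipulated equations, ΔH°rxn = (+22.1) + (-713.2) = -691.1 kcal

ΔH°rxn = -691.1 kcal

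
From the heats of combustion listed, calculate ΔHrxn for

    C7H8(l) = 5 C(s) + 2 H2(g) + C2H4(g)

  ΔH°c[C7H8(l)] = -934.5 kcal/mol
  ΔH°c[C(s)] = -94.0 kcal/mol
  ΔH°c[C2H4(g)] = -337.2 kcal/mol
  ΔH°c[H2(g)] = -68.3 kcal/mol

ΔHrxn = 9.3 kcal/mol

With combustion enthalpies, reactants minus products:
= [1·(-934.5)] − [5·(-94.0) + 2·(-68.3) + 1·(-337.2)]
= 9.3 kcal/mol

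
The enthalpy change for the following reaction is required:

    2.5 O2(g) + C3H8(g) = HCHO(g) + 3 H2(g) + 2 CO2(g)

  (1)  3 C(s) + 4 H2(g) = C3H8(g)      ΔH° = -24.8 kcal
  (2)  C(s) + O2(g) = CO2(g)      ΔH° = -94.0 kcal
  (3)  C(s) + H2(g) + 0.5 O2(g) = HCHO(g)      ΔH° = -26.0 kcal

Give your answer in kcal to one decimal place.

(1) reversed: +24.8 kcal
(2) × 2: (2)·(-94.0) = -188.0 kcal
(3) as written: -26.0 kcal
ΔH° = (-1)·(-24.8) + (2)·(-94.0) + (1)·(-26.0) = -189.2 kcal

ΔH° = -189.2 kcal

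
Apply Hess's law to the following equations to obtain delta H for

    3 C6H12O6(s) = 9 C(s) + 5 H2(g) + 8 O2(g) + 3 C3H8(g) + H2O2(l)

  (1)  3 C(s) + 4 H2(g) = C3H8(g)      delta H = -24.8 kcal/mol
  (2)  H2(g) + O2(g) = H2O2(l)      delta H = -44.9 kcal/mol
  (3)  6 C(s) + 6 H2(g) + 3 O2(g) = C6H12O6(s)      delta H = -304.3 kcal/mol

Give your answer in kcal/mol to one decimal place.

delta H = 793.6 kcal/mol

(1) × 3: (3)·(-24.8) = -74.4 kcal/mol
(2) as written: -44.9 kcal/mol
(3) reversed and × 3: (-3)·(-304.3) = +912.9 kcal/mol
By Hess's law, delta H = (-74.4) + (-44.9) + (+912.9) = 793.6 kcal/mol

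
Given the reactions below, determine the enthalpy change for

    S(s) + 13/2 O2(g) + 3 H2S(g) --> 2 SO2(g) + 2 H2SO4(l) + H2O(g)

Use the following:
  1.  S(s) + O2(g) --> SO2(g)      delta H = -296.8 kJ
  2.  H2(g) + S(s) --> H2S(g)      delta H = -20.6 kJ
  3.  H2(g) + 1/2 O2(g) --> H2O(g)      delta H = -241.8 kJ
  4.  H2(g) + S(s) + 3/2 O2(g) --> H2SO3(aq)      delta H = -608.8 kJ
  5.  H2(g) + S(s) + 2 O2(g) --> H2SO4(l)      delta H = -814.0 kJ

eq. 1 × 2 (scale by 2 for the 2 SO2(g)): (2)·(-296.8) = -593.6 kJ
eq. 2 reversed and × 3 (reverse to put H2S(g) on the reactant side; scale by 3 for the 3 H2S(g)): (-3)·(-20.6) = +61.8 kJ
eq. 3 as written (H2O(g) already on the product side): -241.8 kJ
eq. 4: not needed (H2SO3(aq) appears nowhere else).
eq. 5 × 2 (×2 to match 2 H2SO4(l) in the target): (2)·(-814.0) = -1628.0 kJ
By Hess's law, delta H = (2)·(-296.8) + (-3)·(-20.6) + (1)·(-241.8) + (2)·(-814.0) = -2401.6 kJ

delta H = -2401.6 kJ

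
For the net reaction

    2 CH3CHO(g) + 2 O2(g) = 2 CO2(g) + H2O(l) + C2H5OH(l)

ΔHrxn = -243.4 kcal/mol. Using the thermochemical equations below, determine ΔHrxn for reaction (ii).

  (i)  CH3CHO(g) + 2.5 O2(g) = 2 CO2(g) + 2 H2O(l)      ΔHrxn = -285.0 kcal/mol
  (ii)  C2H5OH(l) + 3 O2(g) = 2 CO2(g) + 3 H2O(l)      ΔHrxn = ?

ΔHrxn = -326.6 kcal/mol

(i) × 2: (2)·(-285.0) = -570.0 kcal/mol
(ii) reversed: contributes −x
-243.4 = (-570.0) − x
x = (-243.4 − (-570.0)) / (-1) = -326.6 kcal/mol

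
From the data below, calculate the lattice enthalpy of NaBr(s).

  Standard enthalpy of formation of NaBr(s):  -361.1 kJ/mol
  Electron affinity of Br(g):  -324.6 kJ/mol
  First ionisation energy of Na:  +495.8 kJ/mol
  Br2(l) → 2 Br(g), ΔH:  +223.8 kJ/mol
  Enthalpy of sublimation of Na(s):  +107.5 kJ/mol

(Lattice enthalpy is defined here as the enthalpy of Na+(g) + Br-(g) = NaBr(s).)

ΔHf° = 1·ΔHsub + 1·(ΣIE) + 1/2·D(Br2) + 1·EA + U
-361.1 = 1·(+107.5) + 1·(+495.8) + 1/2·(+223.8) + 1·(-324.6) + U
U = -361.1 − (+390.6) = -751.7 kJ/mol

U = -751.7 kJ/mol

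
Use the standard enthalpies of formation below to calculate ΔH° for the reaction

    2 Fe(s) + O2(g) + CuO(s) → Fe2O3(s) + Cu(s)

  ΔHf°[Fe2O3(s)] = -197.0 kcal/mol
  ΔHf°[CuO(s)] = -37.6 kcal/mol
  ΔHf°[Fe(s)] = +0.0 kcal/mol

ΔH° = -159.4 kcal/mol

ΔH°rxn = Σ nΔHf°(products) − Σ nΔHf°(reactants).
Products: 1·(-197.0) + 1·(+0.0) = -197.0
Reactants: 2·(+0.0) + 1·(+0.0) + 1·(-37.6) = -37.6
ΔH° = (-197.0) − (-37.6) = -159.4 kcal/mol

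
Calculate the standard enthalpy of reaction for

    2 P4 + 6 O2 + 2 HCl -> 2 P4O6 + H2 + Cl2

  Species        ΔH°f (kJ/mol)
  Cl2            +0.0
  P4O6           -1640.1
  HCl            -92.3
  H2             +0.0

ΔH°rxn = -3095.6 kJ/mol

Products: 2·(-1640.1) + 1·(+0.0) + 1·(+0.0) = -3280.2
Reactants: 2·(+0.0) + 6·(+0.0) + 2·(-92.3) = -184.6
ΔH°rxn = (-3280.2) − (-184.6) = -3095.6 kJ/mol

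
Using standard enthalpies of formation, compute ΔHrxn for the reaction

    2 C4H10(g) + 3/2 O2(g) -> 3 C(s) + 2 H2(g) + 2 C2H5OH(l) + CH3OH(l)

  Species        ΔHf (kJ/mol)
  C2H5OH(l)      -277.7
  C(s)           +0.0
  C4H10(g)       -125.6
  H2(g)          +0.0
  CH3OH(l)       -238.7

ΔHrxn = -542.9 kJ/mol

Products: 3·(+0.0) + 2·(+0.0) + 2·(-277.7) + 1·(-238.7) = -794.1
Reactants: 2·(-125.6) + 3/2·(+0.0) = -251.2
ΔHrxn = (-794.1) − (-251.2) = -542.9 kJ/mol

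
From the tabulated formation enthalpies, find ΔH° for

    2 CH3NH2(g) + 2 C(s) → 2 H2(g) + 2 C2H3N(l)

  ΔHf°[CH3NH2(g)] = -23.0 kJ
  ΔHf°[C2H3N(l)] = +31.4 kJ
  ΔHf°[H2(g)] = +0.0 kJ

ΔH°rxn = Σ nΔHf°(products) − Σ nΔHf°(reactants).
Products: 2·(+0.0) + 2·(+31.4) = +62.8
Reactants: 2·(-23.0) + 2·(+0.0) = -46.0
ΔH° = (+62.8) − (-46.0) = 108.8 kJ

ΔH° = 108.8 kJ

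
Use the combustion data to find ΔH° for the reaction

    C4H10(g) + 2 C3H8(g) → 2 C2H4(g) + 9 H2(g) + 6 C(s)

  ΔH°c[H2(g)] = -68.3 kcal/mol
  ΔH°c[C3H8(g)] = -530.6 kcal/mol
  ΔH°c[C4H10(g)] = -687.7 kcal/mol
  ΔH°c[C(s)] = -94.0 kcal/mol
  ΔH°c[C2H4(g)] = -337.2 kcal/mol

With combustion enthalpies, reactants minus products:
= [1·(-687.7) + 2·(-530.6)] − [2·(-337.2) + 9·(-68.3) + 6·(-94.0)]
= 104.2 kcal/mol

ΔH° = 104.2 kcal/mol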